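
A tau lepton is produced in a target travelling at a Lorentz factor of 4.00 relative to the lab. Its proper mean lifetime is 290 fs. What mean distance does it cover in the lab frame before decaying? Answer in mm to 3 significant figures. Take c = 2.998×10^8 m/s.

β = √(1 − 1/γ²) = √(1 − 1/4.00²) = 0.96825
Dilated lifetime: Δt = γτ₀ = 4.00 × 290 fs = 1160.0 fs
d = vΔt = 0.96825c × 1160.0 fs = 2.9028×10^8 m/s × 1.1600×10^-12 s = 0.337 mm

d ≈ 0.337 mm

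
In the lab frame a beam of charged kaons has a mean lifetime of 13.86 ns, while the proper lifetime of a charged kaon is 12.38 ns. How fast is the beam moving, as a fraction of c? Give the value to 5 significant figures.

γ = Δt/τ₀ = 13.86/12.38 = 1.119548
β = √(1 − 1/γ²) = √(1 − 1/1.119548²) = 0.44962

β ≈ 0.44962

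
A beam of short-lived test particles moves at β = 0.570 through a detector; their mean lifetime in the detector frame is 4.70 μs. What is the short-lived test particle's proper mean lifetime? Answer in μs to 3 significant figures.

γ = 1/√(1 − 0.570²) = 1.2171
Proper time: τ₀ = Δt/γ = 4.70/1.2171 = 3.86 μs

τ₀ ≈ 3.86 μs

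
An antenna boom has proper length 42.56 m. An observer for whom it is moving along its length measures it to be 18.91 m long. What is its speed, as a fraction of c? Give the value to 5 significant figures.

β ≈ 0.89587

γ = L₀/L = 42.56/18.91 = 2.250661
β = √(1 − 1/γ²) = 0.89587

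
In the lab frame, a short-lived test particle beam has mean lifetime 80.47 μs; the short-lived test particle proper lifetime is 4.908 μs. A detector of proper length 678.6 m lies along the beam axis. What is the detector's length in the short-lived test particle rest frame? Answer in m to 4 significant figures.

Time dilation ⇒ γ = Δt/τ₀ = 80.47/4.908 = 16.3957
Length contraction: L = L₀/γ = 678.6/16.3957 = 41.39 m

L ≈ 41.39 m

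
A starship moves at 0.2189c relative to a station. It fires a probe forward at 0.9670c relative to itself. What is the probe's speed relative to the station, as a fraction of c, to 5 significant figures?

u ≈ 0.97873c

Relativistic velocity addition: u = (u' + v)/(1 + u'v/c²)
= (0.9670 + 0.2189)/(1 + 0.9670×0.2189) = 1.1859/1.211676 = 0.97873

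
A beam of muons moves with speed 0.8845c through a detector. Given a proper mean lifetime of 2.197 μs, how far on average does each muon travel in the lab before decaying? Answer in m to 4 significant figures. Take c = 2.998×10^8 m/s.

d ≈ 1249 m

γ = 1/√(1 − 0.8845²) = 2.14344
Dilated lifetime: Δt = γτ₀ = 2.14344 × 2.197 μs = 4.70913 μs
d = vΔt = 0.8845c × 4.70913 μs = 2.65173×10^8 m/s × 4.70913×10^-6 s = 1249 m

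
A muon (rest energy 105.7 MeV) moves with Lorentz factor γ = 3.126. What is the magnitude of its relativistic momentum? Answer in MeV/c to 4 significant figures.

p ≈ 313.1 MeV/c

β = √(1 − 1/γ²) = √(1 − 1/3.126²) = 0.947452
p = γβm₀c = 3.126 × 0.947452 × 105.7 MeV/c = 313.1 MeV/c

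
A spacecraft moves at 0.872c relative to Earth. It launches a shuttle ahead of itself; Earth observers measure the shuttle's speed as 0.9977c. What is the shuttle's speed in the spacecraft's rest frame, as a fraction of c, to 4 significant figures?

u' ≈ 0.9669c

Inverse velocity addition: u' = (u − v)/(1 − uv/c²)
= (0.9977 − 0.872)/(1 − 0.9977×0.872) = 0.1257/0.130006 = 0.9669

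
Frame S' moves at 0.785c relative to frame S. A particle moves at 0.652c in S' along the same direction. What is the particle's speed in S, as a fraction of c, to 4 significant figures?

u ≈ 0.9505c

Relativistic velocity addition: u = (u' + v)/(1 + u'v/c²)
= (0.652 + 0.785)/(1 + 0.652×0.785) = 1.437/1.51182 = 0.9505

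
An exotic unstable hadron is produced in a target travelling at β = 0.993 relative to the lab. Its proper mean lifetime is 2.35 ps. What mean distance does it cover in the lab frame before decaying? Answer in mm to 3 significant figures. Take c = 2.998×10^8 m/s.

d ≈ 5.92 mm

γ = 1/√(1 − 0.993²) = 8.4664
Dilated lifetime: Δt = γτ₀ = 8.4664 × 2.35 ps = 19.896 ps
d = vΔt = 0.993c × 19.896 ps = 2.9770×10^8 m/s × 1.9896×10^-11 s = 5.92 mm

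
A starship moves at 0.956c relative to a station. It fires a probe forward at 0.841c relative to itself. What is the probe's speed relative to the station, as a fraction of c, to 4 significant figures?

u ≈ 0.9961c

Relativistic velocity addition: u = (u' + v)/(1 + u'v/c²)
= (0.841 + 0.956)/(1 + 0.841×0.956) = 1.797/1.80400 = 0.9961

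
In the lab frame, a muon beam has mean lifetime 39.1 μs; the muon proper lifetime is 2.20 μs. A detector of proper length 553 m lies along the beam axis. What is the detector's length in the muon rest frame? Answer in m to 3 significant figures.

L ≈ 31.1 m

Time dilation ⇒ γ = Δt/τ₀ = 39.1/2.20 = 17.773
Length contraction: L = L₀/γ = 553/17.773 = 31.1 m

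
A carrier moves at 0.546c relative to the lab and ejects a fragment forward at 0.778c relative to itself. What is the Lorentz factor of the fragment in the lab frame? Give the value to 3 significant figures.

γ ≈ 2.71

u_lab = (0.778 + 0.546)/(1 + 0.778×0.546) = 1.324/1.42479 = 0.929261
γ = 1/√(1 − 0.929261²) = 2.71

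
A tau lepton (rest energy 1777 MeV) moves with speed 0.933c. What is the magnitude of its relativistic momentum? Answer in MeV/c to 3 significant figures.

p ≈ 4610 MeV/c

γ = 1/√(1 − 0.933²) = 2.7787
p = γβm₀c = 2.7787 × 0.933 × 1777 MeV/c = 4610 MeV/c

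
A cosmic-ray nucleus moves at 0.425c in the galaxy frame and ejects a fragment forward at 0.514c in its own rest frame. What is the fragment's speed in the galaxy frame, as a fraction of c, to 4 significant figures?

Compose boost 2: (0.514 + 0.425)/(1 + 0.514×0.425) = 0.9390/1.21845 = 0.7707

u ≈ 0.7707c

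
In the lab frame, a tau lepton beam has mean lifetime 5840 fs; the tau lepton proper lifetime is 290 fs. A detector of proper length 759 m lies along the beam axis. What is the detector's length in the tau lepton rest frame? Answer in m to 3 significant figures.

Time dilation ⇒ γ = Δt/τ₀ = 5840/290 = 20.138
Length contraction: L = L₀/γ = 759/20.138 = 37.7 m

L ≈ 37.7 m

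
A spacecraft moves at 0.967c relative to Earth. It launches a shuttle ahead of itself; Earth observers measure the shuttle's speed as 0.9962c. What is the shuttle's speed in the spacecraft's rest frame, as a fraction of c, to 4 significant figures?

Inverse velocity addition: u' = (u − v)/(1 − uv/c²)
= (0.9962 − 0.967)/(1 − 0.9962×0.967) = 0.02920/0.0366746 = 0.7962

u' ≈ 0.7962c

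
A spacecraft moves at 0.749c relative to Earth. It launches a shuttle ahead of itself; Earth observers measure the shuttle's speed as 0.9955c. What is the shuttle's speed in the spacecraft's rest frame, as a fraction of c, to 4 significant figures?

Inverse velocity addition: u' = (u − v)/(1 − uv/c²)
= (0.9955 − 0.749)/(1 − 0.9955×0.749) = 0.2465/0.254370 = 0.9691

u' ≈ 0.9691c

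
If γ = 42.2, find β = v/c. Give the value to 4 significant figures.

β = √(1 − 1/γ²) = √(1 − 1/42.2²) = √(0.999438) = 0.9997

β ≈ 0.9997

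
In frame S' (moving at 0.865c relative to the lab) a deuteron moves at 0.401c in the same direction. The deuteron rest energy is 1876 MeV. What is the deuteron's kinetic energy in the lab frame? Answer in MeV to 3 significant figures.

K ≈ 3620 MeV

u_lab = (0.401 + 0.865)/(1 + 0.401×0.865) = 0.939961
γ = 1/√(1 − 0.939961²) = 2.9301
K = (γ − 1)m₀c² = (2.9301 − 1) × 1876 = 1.9301 × 1876 = 3620 MeV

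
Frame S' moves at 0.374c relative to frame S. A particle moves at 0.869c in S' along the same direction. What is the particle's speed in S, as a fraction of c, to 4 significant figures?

Relativistic velocity addition: u = (u' + v)/(1 + u'v/c²)
= (0.869 + 0.374)/(1 + 0.869×0.374) = 1.243/1.32501 = 0.9381

u ≈ 0.9381c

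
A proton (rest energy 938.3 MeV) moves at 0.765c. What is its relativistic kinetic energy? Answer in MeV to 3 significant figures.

K ≈ 519 MeV

γ = 1/√(1 − 0.765²) = 1.5527
K = (γ − 1)m₀c² = (1.5527 − 1) × 938.3 MeV = 0.55272 × 938.3 MeV = 519 MeV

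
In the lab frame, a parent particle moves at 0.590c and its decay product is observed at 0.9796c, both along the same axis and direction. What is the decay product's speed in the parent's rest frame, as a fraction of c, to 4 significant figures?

u' ≈ 0.9231c

Inverse velocity addition: u' = (u − v)/(1 − uv/c²)
= (0.9796 − 0.590)/(1 − 0.9796×0.590) = 0.3896/0.422036 = 0.9231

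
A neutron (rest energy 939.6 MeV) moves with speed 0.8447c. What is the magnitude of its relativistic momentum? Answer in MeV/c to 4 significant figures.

p ≈ 1483 MeV/c

γ = 1/√(1 − 0.8447²) = 1.86832
p = γβm₀c = 1.86832 × 0.8447 × 939.6 MeV/c = 1483 MeV/c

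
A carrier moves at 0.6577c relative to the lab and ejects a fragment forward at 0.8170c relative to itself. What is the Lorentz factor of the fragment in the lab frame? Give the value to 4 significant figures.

u_lab = (0.8170 + 0.6577)/(1 + 0.8170×0.6577) = 1.4747/1.537341 = 0.9592537
γ = 1/√(1 − 0.9592537²) = 3.539

γ ≈ 3.539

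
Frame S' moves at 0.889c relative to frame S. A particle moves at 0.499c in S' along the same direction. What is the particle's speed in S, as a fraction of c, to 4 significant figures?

Relativistic velocity addition: u = (u' + v)/(1 + u'v/c²)
= (0.499 + 0.889)/(1 + 0.499×0.889) = 1.388/1.44361 = 0.9615

u ≈ 0.9615c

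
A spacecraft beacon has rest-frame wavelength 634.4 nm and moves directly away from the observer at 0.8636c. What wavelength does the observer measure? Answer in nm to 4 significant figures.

λ_obs ≈ 2345 nm

Relativistic Doppler: λ_obs = λ_src √((1+β)/(1−β))
= 634.4 × √(1.86360/0.136400) = 634.4 × 3.69632 = 2345 nm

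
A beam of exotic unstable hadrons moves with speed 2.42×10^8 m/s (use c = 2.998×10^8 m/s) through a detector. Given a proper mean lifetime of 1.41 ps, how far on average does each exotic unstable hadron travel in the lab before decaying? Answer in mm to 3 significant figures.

β = v/c = 2.42×10^8 / 2.998×10^8 = 0.80720
γ = 1/√(1 − 0.80720²) = 1.6941
Dilated lifetime: Δt = γτ₀ = 1.6941 × 1.41 ps = 2.3887 ps
d = vΔt = 0.80720c × 2.3887 ps = 2.4200×10^8 m/s × 2.3887×10^-12 s = 0.578 mm

d ≈ 0.578 mm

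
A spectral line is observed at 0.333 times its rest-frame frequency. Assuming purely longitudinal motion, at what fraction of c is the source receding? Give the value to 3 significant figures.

f_obs/f_src = √((1−β)/(1+β)) = 0.333  ⇒  (1−β)/(1+β) = 0.11089
β = |1 − D²|/(1 + D²) = |1 − 0.11089|/(1 + 0.11089) = 0.800

β ≈ 0.800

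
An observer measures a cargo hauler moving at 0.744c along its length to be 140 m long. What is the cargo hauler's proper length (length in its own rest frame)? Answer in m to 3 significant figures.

L₀ ≈ 210 m

γ = 1/√(1 − 0.744²) = 1.4966
L₀ = γL = 1.4966 × 140 = 210 m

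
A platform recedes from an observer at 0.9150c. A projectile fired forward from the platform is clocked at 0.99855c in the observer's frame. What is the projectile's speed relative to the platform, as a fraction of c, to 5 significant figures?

u' ≈ 0.96783c

Inverse velocity addition: u' = (u − v)/(1 − uv/c²)
= (0.99855 − 0.9150)/(1 − 0.99855×0.9150) = 0.083550/0.08632675 = 0.96783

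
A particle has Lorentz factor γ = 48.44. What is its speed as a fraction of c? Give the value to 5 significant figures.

β = √(1 − 1/γ²) = √(1 − 1/48.44²) = √(0.9995738) = 0.99979

β ≈ 0.99979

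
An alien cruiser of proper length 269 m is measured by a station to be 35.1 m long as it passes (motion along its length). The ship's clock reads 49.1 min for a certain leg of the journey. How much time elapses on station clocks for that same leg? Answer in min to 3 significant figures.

Length contraction ⇒ γ = L₀/L = 269/35.1 = 7.6638
Time dilation: Δt = γτ₀ = 7.6638 × 49.1 min = 376 min

Δt ≈ 376 min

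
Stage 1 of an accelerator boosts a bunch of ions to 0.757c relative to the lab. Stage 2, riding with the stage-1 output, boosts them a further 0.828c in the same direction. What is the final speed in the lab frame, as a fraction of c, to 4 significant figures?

Compose boost 2: (0.828 + 0.757)/(1 + 0.828×0.757) = 1.585/1.62680 = 0.9743

u ≈ 0.9743c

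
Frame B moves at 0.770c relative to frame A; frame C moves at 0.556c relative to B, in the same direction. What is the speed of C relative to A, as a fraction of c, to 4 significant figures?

u ≈ 0.9285c

Compose boost 2: (0.556 + 0.770)/(1 + 0.556×0.770) = 1.326/1.42812 = 0.9285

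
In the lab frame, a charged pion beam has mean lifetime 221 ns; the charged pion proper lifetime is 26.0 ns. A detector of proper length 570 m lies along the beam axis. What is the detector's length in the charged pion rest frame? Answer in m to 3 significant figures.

L ≈ 67.1 m

Time dilation ⇒ γ = Δt/τ₀ = 221/26.0 = 8.5000
Length contraction: L = L₀/γ = 570/8.5000 = 67.1 m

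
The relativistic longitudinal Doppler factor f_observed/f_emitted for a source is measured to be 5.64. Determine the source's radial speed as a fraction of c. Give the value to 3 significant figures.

β ≈ 0.939

f_obs/f_src = √((1+β)/(1−β)) = 5.64  ⇒  (1+β)/(1−β) = 31.810
β = |1 − D²|/(1 + D²) = |1 − 31.810|/(1 + 31.810) = 0.939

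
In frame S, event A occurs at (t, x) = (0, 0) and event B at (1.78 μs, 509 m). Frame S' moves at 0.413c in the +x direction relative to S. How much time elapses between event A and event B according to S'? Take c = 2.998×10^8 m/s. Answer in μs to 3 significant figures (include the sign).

Δt' ≈ 1.18 μs

γ = 1/√(1 − 0.413²) = 1.0980
Δt' = γ(Δt − vΔx/c²) = 1.0980 × (1.78 μs − 0.413×509 m / (2.998×10^8 m/s))
= 1.0980 × (1.0788 μs) = 1.18 μs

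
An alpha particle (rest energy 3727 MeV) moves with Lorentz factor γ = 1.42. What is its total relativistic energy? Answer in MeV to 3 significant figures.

γ = 1.42 (given)
E = γm₀c² = 1.42 × 3727 MeV = 5290 MeV

E ≈ 5290 MeV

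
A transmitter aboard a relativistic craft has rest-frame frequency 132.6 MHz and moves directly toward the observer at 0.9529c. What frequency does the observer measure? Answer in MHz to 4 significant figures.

Relativistic Doppler: f_obs = f_src √((1+β)/(1−β))
= 132.6 × √(1.95290/0.0471000) = 132.6 × 6.43916 = 853.8 MHz

f_obs ≈ 853.8 MHz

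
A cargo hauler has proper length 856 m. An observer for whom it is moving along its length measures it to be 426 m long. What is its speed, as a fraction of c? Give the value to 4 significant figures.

β ≈ 0.8674

γ = L₀/L = 856/426 = 2.00939
β = √(1 − 1/γ²) = 0.8674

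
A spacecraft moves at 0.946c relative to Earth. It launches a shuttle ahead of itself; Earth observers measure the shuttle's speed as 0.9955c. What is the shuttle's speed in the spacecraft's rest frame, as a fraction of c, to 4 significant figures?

u' ≈ 0.8497c

Inverse velocity addition: u' = (u − v)/(1 − uv/c²)
= (0.9955 − 0.946)/(1 − 0.9955×0.946) = 0.04950/0.0582570 = 0.8497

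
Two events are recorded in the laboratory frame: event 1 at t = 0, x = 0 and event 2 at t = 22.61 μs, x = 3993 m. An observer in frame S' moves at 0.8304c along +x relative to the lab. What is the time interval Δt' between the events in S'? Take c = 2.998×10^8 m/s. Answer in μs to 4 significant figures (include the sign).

γ = 1/√(1 − 0.8304²) = 1.79479
Δt' = γ(Δt − vΔx/c²) = 1.79479 × (22.61 μs − 0.8304×3993 m / (2.998×10^8 m/s))
= 1.79479 × (11.5500 μs) = 20.73 μs

Δt' ≈ 20.73 μs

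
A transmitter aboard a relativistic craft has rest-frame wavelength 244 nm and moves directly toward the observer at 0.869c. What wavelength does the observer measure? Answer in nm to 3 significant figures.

Relativistic Doppler: λ_obs = λ_src √((1−β)/(1+β))
= 244 × √(0.13100/1.8690) = 244 × 0.26475 = 64.6 nm

λ_obs ≈ 64.6 nm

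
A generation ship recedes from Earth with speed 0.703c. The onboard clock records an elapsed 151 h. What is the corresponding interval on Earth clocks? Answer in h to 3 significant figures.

Δt ≈ 212 h

γ = 1/√(1 − 0.703²) = 1.4061
Time dilation: Δt = γτ₀ = 1.4061 × 151 h = 212 h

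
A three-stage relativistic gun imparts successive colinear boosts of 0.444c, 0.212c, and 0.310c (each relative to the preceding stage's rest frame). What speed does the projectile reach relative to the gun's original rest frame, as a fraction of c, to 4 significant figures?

Compose boost 2: (0.212 + 0.444)/(1 + 0.212×0.444) = 0.6560/1.09413 = 0.599564
Compose boost 3: (0.310 + 0.599564)/(1 + 0.310×0.599564) = 0.909564/1.18586 = 0.7670

u ≈ 0.7670c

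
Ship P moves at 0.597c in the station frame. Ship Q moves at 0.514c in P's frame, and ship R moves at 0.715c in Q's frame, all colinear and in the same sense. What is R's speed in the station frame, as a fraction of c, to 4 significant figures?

Compose boost 2: (0.514 + 0.597)/(1 + 0.514×0.597) = 1.111/1.30686 = 0.850131
Compose boost 3: (0.715 + 0.850131)/(1 + 0.715×0.850131) = 1.56513/1.60784 = 0.9734

u ≈ 0.9734c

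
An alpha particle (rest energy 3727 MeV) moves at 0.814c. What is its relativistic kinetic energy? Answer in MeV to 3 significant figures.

K ≈ 2690 MeV

γ = 1/√(1 − 0.814²) = 1.7216
K = (γ − 1)m₀c² = (1.7216 − 1) × 3727 MeV = 0.72157 × 3727 MeV = 2690 MeV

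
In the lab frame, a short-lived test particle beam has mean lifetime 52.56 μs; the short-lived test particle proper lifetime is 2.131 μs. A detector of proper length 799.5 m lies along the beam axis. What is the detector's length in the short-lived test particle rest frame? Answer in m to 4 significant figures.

Time dilation ⇒ γ = Δt/τ₀ = 52.56/2.131 = 24.6645
Length contraction: L = L₀/γ = 799.5/24.6645 = 32.42 m

L ≈ 32.42 m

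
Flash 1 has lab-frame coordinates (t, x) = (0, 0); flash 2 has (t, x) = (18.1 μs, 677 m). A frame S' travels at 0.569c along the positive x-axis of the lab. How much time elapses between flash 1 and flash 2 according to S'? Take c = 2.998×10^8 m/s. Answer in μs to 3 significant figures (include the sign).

Δt' ≈ 20.4 μs

γ = 1/√(1 − 0.569²) = 1.2160
Δt' = γ(Δt − vΔx/c²) = 1.2160 × (18.1 μs − 0.569×677 m / (2.998×10^8 m/s))
= 1.2160 × (16.815 μs) = 20.4 μs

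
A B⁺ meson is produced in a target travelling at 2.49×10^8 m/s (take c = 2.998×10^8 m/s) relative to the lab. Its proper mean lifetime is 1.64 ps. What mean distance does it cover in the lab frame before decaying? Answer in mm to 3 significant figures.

d ≈ 0.733 mm

β = v/c = 2.49×10^8 / 2.998×10^8 = 0.83055
γ = 1/√(1 − 0.83055²) = 1.7955
Dilated lifetime: Δt = γτ₀ = 1.7955 × 1.64 ps = 2.9447 ps
d = vΔt = 0.83055c × 2.9447 ps = 2.4900×10^8 m/s × 2.9447×10^-12 s = 0.733 mm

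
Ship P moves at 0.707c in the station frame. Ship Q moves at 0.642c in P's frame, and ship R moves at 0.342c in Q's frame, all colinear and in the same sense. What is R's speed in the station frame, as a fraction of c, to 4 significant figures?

Compose boost 2: (0.642 + 0.707)/(1 + 0.642×0.707) = 1.349/1.45389 = 0.927853
Compose boost 3: (0.342 + 0.927853)/(1 + 0.342×0.927853) = 1.26985/1.31733 = 0.9640

u ≈ 0.9640c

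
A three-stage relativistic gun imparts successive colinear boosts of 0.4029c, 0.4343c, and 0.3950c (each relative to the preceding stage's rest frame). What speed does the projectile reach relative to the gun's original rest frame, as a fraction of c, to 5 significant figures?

Compose boost 2: (0.4343 + 0.4029)/(1 + 0.4343×0.4029) = 0.83720/1.174979 = 0.7125231
Compose boost 3: (0.3950 + 0.7125231)/(1 + 0.3950×0.7125231) = 1.107523/1.281447 = 0.86428

u ≈ 0.86428c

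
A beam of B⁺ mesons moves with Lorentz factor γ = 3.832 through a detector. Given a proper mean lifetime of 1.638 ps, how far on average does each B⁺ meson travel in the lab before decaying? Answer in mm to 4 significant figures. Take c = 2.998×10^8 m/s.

β = √(1 − 1/γ²) = √(1 − 1/3.832²) = 0.965350
Dilated lifetime: Δt = γτ₀ = 3.832 × 1.638 ps = 6.27682 ps
d = vΔt = 0.965350c × 6.27682 ps = 2.89412×10^8 m/s × 6.27682×10^-12 s = 1.817 mm

d ≈ 1.817 mm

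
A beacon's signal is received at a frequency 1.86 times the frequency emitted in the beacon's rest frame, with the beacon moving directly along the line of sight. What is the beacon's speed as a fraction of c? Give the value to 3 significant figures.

β ≈ 0.552

f_obs/f_src = √((1+β)/(1−β)) = 1.86  ⇒  (1+β)/(1−β) = 3.4596
β = |1 − D²|/(1 + D²) = |1 − 3.4596|/(1 + 3.4596) = 0.552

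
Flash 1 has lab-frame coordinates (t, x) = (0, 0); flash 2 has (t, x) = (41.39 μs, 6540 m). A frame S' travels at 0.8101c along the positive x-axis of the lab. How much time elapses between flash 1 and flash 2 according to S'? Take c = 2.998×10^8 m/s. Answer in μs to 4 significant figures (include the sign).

Δt' ≈ 40.45 μs

γ = 1/√(1 − 0.8101²) = 1.70564
Δt' = γ(Δt − vΔx/c²) = 1.70564 × (41.39 μs − 0.8101×6540 m / (2.998×10^8 m/s))
= 1.70564 × (23.7180 μs) = 40.45 μs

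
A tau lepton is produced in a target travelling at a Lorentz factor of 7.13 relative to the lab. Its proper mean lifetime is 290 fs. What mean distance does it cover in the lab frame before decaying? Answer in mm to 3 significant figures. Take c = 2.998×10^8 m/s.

β = √(1 − 1/γ²) = √(1 − 1/7.13²) = 0.99012
Dilated lifetime: Δt = γτ₀ = 7.13 × 290 fs = 2067.7 fs
d = vΔt = 0.99012c × 2067.7 fs = 2.9684×10^8 m/s × 2.0677×10^-12 s = 0.614 mm

d ≈ 0.614 mm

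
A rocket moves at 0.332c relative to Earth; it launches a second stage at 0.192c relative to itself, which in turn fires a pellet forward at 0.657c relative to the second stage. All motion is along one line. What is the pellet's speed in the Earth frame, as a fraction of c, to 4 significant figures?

Compose boost 2: (0.192 + 0.332)/(1 + 0.192×0.332) = 0.5240/1.06374 = 0.492600
Compose boost 3: (0.657 + 0.492600)/(1 + 0.657×0.492600) = 1.14960/1.32364 = 0.8685

u ≈ 0.8685c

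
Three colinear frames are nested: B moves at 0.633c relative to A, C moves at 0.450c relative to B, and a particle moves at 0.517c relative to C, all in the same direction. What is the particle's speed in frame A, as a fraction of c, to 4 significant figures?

u ≈ 0.9472c

Compose boost 2: (0.450 + 0.633)/(1 + 0.450×0.633) = 1.083/1.28485 = 0.842900
Compose boost 3: (0.517 + 0.842900)/(1 + 0.517×0.842900) = 1.35990/1.43578 = 0.9472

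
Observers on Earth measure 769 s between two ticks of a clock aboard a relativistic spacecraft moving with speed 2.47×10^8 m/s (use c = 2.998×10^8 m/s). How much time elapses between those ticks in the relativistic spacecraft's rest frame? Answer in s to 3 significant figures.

τ₀ ≈ 436 s

β = v/c = 2.47×10^8 / 2.998×10^8 = 0.82388
γ = 1/√(1 − 0.82388²) = 1.7644
Proper time: τ₀ = Δt/γ = 769/1.7644 = 436 s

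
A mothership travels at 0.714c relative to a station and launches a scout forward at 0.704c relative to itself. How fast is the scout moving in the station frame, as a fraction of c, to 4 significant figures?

u ≈ 0.9437c

Compose boost 2: (0.704 + 0.714)/(1 + 0.704×0.714) = 1.418/1.50266 = 0.9437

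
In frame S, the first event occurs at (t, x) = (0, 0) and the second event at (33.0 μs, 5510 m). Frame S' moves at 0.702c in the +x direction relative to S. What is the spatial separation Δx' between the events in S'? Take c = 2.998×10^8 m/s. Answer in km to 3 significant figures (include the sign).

Δx' ≈ -2.02 km

γ = 1/√(1 − 0.702²) = 1.4041
Δx' = γ(Δx − vΔt) = 1.4041 × (5510 m − 0.702×(2.998×10^8 m/s)×33.0×10^-6 s)
= 1.4041 × (-1435.2 m) = -2.02 km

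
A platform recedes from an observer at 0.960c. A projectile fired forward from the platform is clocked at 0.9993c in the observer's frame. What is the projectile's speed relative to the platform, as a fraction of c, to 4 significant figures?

u' ≈ 0.9663c

Inverse velocity addition: u' = (u − v)/(1 − uv/c²)
= (0.9993 − 0.960)/(1 − 0.9993×0.960) = 0.03930/0.0406720 = 0.9663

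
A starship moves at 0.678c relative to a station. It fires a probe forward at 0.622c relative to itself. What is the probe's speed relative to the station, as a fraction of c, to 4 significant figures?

u ≈ 0.9144c

Relativistic velocity addition: u = (u' + v)/(1 + u'v/c²)
= (0.622 + 0.678)/(1 + 0.622×0.678) = 1.300/1.42172 = 0.9144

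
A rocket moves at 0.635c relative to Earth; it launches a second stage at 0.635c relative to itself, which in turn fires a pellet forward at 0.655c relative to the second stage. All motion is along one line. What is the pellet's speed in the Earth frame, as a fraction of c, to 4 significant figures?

Compose boost 2: (0.635 + 0.635)/(1 + 0.635×0.635) = 1.270/1.40322 = 0.905058
Compose boost 3: (0.655 + 0.905058)/(1 + 0.655×0.905058) = 1.56006/1.59281 = 0.9794

u ≈ 0.9794c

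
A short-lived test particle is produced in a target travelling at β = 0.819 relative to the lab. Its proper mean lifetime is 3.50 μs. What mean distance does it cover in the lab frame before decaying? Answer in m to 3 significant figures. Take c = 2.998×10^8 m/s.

γ = 1/√(1 − 0.819²) = 1.7428
Dilated lifetime: Δt = γτ₀ = 1.7428 × 3.50 μs = 6.0998 μs
d = vΔt = 0.819c × 6.0998 μs = 2.4554×10^8 m/s × 6.0998×10^-6 s = 1500 m

d ≈ 1500 m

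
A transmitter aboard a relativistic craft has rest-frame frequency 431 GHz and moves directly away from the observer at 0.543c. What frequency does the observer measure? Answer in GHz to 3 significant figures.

Relativistic Doppler: f_obs = f_src √((1−β)/(1+β))
= 431 × √(0.45700/1.5430) = 431 × 0.54422 = 235 GHz

f_obs ≈ 235 GHz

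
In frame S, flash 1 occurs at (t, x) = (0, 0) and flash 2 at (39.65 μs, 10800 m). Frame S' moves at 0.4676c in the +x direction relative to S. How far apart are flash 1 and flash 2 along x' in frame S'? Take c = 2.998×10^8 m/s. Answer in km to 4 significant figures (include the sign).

Δx' ≈ 5.930 km

γ = 1/√(1 − 0.4676²) = 1.13130
Δx' = γ(Δx − vΔt) = 1.13130 × (10800 m − 0.4676×(2.998×10^8 m/s)×39.65×10^-6 s)
= 1.13130 × (5241.61 m) = 5.930 km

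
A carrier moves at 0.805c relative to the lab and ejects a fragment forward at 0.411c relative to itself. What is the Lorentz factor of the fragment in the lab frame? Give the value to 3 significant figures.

γ ≈ 2.46

u_lab = (0.411 + 0.805)/(1 + 0.411×0.805) = 1.216/1.33086 = 0.913698
γ = 1/√(1 − 0.913698²) = 2.46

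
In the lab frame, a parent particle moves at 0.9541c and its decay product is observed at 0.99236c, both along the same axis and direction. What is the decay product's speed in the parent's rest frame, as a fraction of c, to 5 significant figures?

Inverse velocity addition: u' = (u − v)/(1 − uv/c²)
= (0.99236 − 0.9541)/(1 − 0.99236×0.9541) = 0.038260/0.05318932 = 0.71932

u' ≈ 0.71932c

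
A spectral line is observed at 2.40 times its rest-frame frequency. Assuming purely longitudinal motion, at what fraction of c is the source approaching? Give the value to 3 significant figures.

β ≈ 0.704

f_obs/f_src = √((1+β)/(1−β)) = 2.40  ⇒  (1+β)/(1−β) = 5.7600
β = |1 − D²|/(1 + D²) = |1 − 5.7600|/(1 + 5.7600) = 0.704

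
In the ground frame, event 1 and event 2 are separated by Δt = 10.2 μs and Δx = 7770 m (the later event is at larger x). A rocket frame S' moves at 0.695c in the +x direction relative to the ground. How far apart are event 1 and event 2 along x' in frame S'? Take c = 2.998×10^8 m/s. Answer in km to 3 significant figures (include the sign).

Δx' ≈ 7.85 km

γ = 1/√(1 − 0.695²) = 1.3908
Δx' = γ(Δx − vΔt) = 1.3908 × (7770 m − 0.695×(2.998×10^8 m/s)×10.2×10^-6 s)
= 1.3908 × (5644.7 m) = 7.85 km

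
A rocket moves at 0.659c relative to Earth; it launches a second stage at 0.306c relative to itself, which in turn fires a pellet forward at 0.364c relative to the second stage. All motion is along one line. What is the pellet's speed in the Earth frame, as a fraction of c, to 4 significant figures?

u ≈ 0.9031c

Compose boost 2: (0.306 + 0.659)/(1 + 0.306×0.659) = 0.9650/1.20165 = 0.803060
Compose boost 3: (0.364 + 0.803060)/(1 + 0.364×0.803060) = 1.16706/1.29231 = 0.9031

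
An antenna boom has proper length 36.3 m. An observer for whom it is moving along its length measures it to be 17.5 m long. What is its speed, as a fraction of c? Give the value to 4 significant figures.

γ = L₀/L = 36.3/17.5 = 2.07429
β = √(1 − 1/γ²) = 0.8761

β ≈ 0.8761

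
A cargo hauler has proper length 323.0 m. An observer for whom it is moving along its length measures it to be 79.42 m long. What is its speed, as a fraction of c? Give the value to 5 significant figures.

γ = L₀/L = 323.0/79.42 = 4.066986
β = √(1 − 1/γ²) = 0.96930

β ≈ 0.96930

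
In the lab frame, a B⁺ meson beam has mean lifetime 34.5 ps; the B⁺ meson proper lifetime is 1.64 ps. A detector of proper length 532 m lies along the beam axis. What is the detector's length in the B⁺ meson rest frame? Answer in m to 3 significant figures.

Time dilation ⇒ γ = Δt/τ₀ = 34.5/1.64 = 21.037
Length contraction: L = L₀/γ = 532/21.037 = 25.3 m

L ≈ 25.3 m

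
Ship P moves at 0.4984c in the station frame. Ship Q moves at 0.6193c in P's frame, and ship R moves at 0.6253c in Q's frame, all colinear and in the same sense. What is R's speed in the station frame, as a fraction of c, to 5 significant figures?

Compose boost 2: (0.6193 + 0.4984)/(1 + 0.6193×0.4984) = 1.1177/1.308659 = 0.8540803
Compose boost 3: (0.6253 + 0.8540803)/(1 + 0.6253×0.8540803) = 1.479380/1.534056 = 0.96436

u ≈ 0.96436c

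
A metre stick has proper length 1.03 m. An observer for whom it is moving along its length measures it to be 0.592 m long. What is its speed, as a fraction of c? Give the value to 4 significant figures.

γ = L₀/L = 1.03/0.592 = 1.73986
β = √(1 − 1/γ²) = 0.8183

β ≈ 0.8183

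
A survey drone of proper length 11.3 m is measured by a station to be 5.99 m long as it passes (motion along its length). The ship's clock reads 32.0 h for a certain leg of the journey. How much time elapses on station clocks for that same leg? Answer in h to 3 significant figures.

Δt ≈ 60.4 h

Length contraction ⇒ γ = L₀/L = 11.3/5.99 = 1.8865
Time dilation: Δt = γτ₀ = 1.8865 × 32.0 h = 60.4 h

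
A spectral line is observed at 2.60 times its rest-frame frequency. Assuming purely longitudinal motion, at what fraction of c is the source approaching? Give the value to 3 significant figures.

f_obs/f_src = √((1+β)/(1−β)) = 2.60  ⇒  (1+β)/(1−β) = 6.7600
β = |1 − D²|/(1 + D²) = |1 − 6.7600|/(1 + 6.7600) = 0.742

β ≈ 0.742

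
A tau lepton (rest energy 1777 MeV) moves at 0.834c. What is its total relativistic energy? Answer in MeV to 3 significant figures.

E ≈ 3220 MeV

γ = 1/√(1 − 0.834²) = 1.8124
E = γm₀c² = 1.8124 × 1777 MeV = 3220 MeV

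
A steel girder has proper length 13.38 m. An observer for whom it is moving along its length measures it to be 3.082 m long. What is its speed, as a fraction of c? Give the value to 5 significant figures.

γ = L₀/L = 13.38/3.082 = 4.341337
β = √(1 − 1/γ²) = 0.97311

β ≈ 0.97311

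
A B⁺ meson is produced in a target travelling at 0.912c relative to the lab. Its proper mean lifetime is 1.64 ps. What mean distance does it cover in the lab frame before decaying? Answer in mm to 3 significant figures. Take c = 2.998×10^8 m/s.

γ = 1/√(1 − 0.912²) = 2.4379
Dilated lifetime: Δt = γτ₀ = 2.4379 × 1.64 ps = 3.9981 ps
d = vΔt = 0.912c × 3.9981 ps = 2.7342×10^8 m/s × 3.9981×10^-12 s = 1.09 mm

d ≈ 1.09 mm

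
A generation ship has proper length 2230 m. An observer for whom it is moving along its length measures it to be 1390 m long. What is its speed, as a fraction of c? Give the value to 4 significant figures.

β ≈ 0.7820

γ = L₀/L = 2230/1390 = 1.60432
β = √(1 − 1/γ²) = 0.7820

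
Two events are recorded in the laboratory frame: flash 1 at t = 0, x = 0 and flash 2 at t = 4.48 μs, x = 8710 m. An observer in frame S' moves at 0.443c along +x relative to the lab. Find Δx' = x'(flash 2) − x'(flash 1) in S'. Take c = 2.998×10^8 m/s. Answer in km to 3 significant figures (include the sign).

γ = 1/√(1 − 0.443²) = 1.1154
Δx' = γ(Δx − vΔt) = 1.1154 × (8710 m − 0.443×(2.998×10^8 m/s)×4.48×10^-6 s)
= 1.1154 × (8115.0 m) = 9.05 km

Δx' ≈ 9.05 km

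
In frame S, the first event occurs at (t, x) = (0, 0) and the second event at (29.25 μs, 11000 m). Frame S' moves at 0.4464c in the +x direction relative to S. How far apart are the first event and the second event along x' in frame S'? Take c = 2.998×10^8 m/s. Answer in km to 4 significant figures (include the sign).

γ = 1/√(1 − 0.4464²) = 1.11753
Δx' = γ(Δx − vΔt) = 1.11753 × (11000 m − 0.4464×(2.998×10^8 m/s)×29.25×10^-6 s)
= 1.11753 × (7085.45 m) = 7.918 km

Δx' ≈ 7.918 km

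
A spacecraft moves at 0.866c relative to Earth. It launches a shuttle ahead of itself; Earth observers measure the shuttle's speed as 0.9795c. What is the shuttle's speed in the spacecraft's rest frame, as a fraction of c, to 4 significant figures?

u' ≈ 0.7479c

Inverse velocity addition: u' = (u − v)/(1 − uv/c²)
= (0.9795 − 0.866)/(1 − 0.9795×0.866) = 0.1135/0.151753 = 0.7479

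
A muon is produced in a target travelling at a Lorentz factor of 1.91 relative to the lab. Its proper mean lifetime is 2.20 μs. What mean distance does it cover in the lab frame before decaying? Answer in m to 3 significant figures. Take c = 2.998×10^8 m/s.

β = √(1 − 1/γ²) = √(1 − 1/1.91²) = 0.85199
Dilated lifetime: Δt = γτ₀ = 1.91 × 2.20 μs = 4.2020 μs
d = vΔt = 0.85199c × 4.2020 μs = 2.5543×10^8 m/s × 4.2020×10^-6 s = 1070 m

d ≈ 1070 m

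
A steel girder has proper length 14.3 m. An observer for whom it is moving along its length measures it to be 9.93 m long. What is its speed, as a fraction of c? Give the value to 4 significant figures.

γ = L₀/L = 14.3/9.93 = 1.44008
β = √(1 − 1/γ²) = 0.7196

β ≈ 0.7196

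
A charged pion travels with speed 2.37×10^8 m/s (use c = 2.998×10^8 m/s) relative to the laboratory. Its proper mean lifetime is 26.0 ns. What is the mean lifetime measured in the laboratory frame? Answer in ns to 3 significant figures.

Δt ≈ 42.5 ns

β = v/c = 2.37×10^8 / 2.998×10^8 = 0.79053
γ = 1/√(1 − 0.79053²) = 1.6328
Time dilation: Δt = γτ₀ = 1.6328 × 26.0 ns = 42.5 ns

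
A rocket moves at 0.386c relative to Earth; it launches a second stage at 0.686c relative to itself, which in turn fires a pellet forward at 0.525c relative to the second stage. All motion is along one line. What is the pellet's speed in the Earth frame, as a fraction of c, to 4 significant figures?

u ≈ 0.9499c

Compose boost 2: (0.686 + 0.386)/(1 + 0.686×0.386) = 1.072/1.26480 = 0.847568
Compose boost 3: (0.525 + 0.847568)/(1 + 0.525×0.847568) = 1.37257/1.44497 = 0.9499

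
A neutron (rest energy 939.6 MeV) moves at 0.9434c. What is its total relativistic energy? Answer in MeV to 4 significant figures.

E ≈ 2833 MeV

γ = 1/√(1 − 0.9434²) = 3.01516
E = γm₀c² = 3.01516 × 939.6 MeV = 2833 MeV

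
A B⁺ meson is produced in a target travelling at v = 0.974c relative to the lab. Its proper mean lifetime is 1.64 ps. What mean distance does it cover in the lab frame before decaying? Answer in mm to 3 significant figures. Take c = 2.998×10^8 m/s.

γ = 1/√(1 − 0.974²) = 4.4141
Dilated lifetime: Δt = γτ₀ = 4.4141 × 1.64 ps = 7.2391 ps
d = vΔt = 0.974c × 7.2391 ps = 2.9201×10^8 m/s × 7.2391×10^-12 s = 2.11 mm

d ≈ 2.11 mm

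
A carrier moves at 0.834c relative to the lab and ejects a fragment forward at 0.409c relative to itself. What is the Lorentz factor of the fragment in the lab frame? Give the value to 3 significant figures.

γ ≈ 2.66

u_lab = (0.409 + 0.834)/(1 + 0.409×0.834) = 1.243/1.34111 = 0.926847
γ = 1/√(1 − 0.926847²) = 2.66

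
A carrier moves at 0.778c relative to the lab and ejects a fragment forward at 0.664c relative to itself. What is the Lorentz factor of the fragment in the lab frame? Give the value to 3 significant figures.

u_lab = (0.664 + 0.778)/(1 + 0.664×0.778) = 1.442/1.51659 = 0.950816
γ = 1/√(1 − 0.950816²) = 3.23

γ ≈ 3.23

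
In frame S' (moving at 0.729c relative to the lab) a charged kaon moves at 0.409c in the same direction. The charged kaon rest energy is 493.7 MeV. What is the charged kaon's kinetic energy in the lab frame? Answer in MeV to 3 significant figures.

K ≈ 532 MeV

u_lab = (0.409 + 0.729)/(1 + 0.409×0.729) = 0.876625
γ = 1/√(1 − 0.876625²) = 2.0782
K = (γ − 1)m₀c² = (2.0782 − 1) × 493.7 = 1.0782 × 493.7 = 532 MeV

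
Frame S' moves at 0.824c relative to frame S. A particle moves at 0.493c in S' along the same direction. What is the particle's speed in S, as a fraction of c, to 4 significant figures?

u ≈ 0.9365c

Relativistic velocity addition: u = (u' + v)/(1 + u'v/c²)
= (0.493 + 0.824)/(1 + 0.493×0.824) = 1.317/1.40623 = 0.9365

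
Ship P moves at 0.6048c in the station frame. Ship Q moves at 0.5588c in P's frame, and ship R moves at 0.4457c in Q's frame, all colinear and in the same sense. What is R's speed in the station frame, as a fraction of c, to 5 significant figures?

Compose boost 2: (0.5588 + 0.6048)/(1 + 0.5588×0.6048) = 1.1636/1.337962 = 0.8696807
Compose boost 3: (0.4457 + 0.8696807)/(1 + 0.4457×0.8696807) = 1.315381/1.387617 = 0.94794

u ≈ 0.94794c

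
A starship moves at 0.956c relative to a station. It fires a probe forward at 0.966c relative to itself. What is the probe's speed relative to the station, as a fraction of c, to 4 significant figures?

Relativistic velocity addition: u = (u' + v)/(1 + u'v/c²)
= (0.966 + 0.956)/(1 + 0.966×0.956) = 1.922/1.92350 = 0.9992

u ≈ 0.9992c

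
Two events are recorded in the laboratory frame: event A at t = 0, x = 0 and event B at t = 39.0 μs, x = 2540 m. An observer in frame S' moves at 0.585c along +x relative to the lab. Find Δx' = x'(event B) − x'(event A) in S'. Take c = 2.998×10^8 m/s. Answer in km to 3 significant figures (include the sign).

Δx' ≈ -5.30 km

γ = 1/√(1 − 0.585²) = 1.2330
Δx' = γ(Δx − vΔt) = 1.2330 × (2540 m − 0.585×(2.998×10^8 m/s)×39.0×10^-6 s)
= 1.2330 × (-4299.9 m) = -5.30 km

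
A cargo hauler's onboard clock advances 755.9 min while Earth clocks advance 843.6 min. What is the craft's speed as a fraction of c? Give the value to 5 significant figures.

β ≈ 0.44397

γ = Δt/τ₀ = 843.6/755.9 = 1.116021
β = √(1 − 1/γ²) = √(1 − 1/1.116021²) = 0.44397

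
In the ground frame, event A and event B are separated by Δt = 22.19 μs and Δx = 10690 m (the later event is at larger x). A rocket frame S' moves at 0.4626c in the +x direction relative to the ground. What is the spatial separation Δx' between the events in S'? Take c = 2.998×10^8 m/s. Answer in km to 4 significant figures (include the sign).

γ = 1/√(1 − 0.4626²) = 1.12795
Δx' = γ(Δx − vΔt) = 1.12795 × (10690 m − 0.4626×(2.998×10^8 m/s)×22.19×10^-6 s)
= 1.12795 × (7612.52 m) = 8.587 km

Δx' ≈ 8.587 km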